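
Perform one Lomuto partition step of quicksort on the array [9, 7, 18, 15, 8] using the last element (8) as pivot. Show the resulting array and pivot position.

Lomuto partition with pivot = 8:

Initial array: [9, 7, 18, 15, 8]

arr[0]=9 > 8: no swap
arr[1]=7 <= 8: swap with position 0, array becomes [7, 9, 18, 15, 8]
arr[2]=18 > 8: no swap
arr[3]=15 > 8: no swap

Place pivot at position 1: [7, 8, 18, 15, 9]
Pivot position: 1

After partitioning with pivot 8, the array becomes [7, 8, 18, 15, 9]. The pivot is placed at index 1. All elements to the left of the pivot are <= 8, and all elements to the right are > 8.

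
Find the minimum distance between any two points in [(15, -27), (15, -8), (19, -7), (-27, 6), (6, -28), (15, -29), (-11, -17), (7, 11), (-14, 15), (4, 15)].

Computing all pairwise distances among 10 points:

d((15, -27), (15, -8)) = 19.0
d((15, -27), (19, -7)) = 20.3961
d((15, -27), (-27, 6)) = 53.4135
d((15, -27), (6, -28)) = 9.0554
d((15, -27), (15, -29)) = 2.0 <-- minimum
d((15, -27), (-11, -17)) = 27.8568
d((15, -27), (7, 11)) = 38.833
d((15, -27), (-14, 15)) = 51.0392
d((15, -27), (4, 15)) = 43.4166
d((15, -8), (19, -7)) = 4.1231
d((15, -8), (-27, 6)) = 44.2719
d((15, -8), (6, -28)) = 21.9317
d((15, -8), (15, -29)) = 21.0
d((15, -8), (-11, -17)) = 27.5136
d((15, -8), (7, 11)) = 20.6155
d((15, -8), (-14, 15)) = 37.0135
d((15, -8), (4, 15)) = 25.4951
d((19, -7), (-27, 6)) = 47.8017
d((19, -7), (6, -28)) = 24.6982
d((19, -7), (15, -29)) = 22.3607
d((19, -7), (-11, -17)) = 31.6228
d((19, -7), (7, 11)) = 21.6333
d((19, -7), (-14, 15)) = 39.6611
d((19, -7), (4, 15)) = 26.6271
d((-27, 6), (6, -28)) = 47.3814
d((-27, 6), (15, -29)) = 54.6717
d((-27, 6), (-11, -17)) = 28.0179
d((-27, 6), (7, 11)) = 34.3657
d((-27, 6), (-14, 15)) = 15.8114
d((-27, 6), (4, 15)) = 32.28
d((6, -28), (15, -29)) = 9.0554
d((6, -28), (-11, -17)) = 20.2485
d((6, -28), (7, 11)) = 39.0128
d((6, -28), (-14, 15)) = 47.4236
d((6, -28), (4, 15)) = 43.0465
d((15, -29), (-11, -17)) = 28.6356
d((15, -29), (7, 11)) = 40.7922
d((15, -29), (-14, 15)) = 52.6972
d((15, -29), (4, 15)) = 45.3542
d((-11, -17), (7, 11)) = 33.2866
d((-11, -17), (-14, 15)) = 32.1403
d((-11, -17), (4, 15)) = 35.3412
d((7, 11), (-14, 15)) = 21.3776
d((7, 11), (4, 15)) = 5.0
d((-14, 15), (4, 15)) = 18.0

Closest pair: (15, -27) and (15, -29) with distance 2.0

The closest pair is (15, -27) and (15, -29) with Euclidean distance 2.0. For 10 points, brute-force pairwise comparison is shown above. For large n, the divide-and-conquer algorithm (sort by x, recurse on halves, check the dividing strip) achieves O(n log n).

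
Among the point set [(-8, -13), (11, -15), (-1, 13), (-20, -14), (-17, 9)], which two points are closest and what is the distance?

Computing all pairwise distances among 5 points:

d((-8, -13), (11, -15)) = 19.105
d((-8, -13), (-1, 13)) = 26.9258
d((-8, -13), (-20, -14)) = 12.0416 <-- minimum
d((-8, -13), (-17, 9)) = 23.7697
d((11, -15), (-1, 13)) = 30.4631
d((11, -15), (-20, -14)) = 31.0161
d((11, -15), (-17, 9)) = 36.8782
d((-1, 13), (-20, -14)) = 33.0151
d((-1, 13), (-17, 9)) = 16.4924
d((-20, -14), (-17, 9)) = 23.1948

Closest pair: (-8, -13) and (-20, -14) with distance 12.0416

The closest pair is (-8, -13) and (-20, -14) with Euclidean distance 12.0416. For 5 points, brute-force pairwise comparison is shown above. For large n, the divide-and-conquer algorithm (sort by x, recurse on halves, check the dividing strip) achieves O(n log n).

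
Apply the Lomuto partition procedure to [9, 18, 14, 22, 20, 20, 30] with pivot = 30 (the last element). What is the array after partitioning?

Lomuto partition with pivot = 30:

Initial array: [9, 18, 14, 22, 20, 20, 30]

arr[0]=9 <= 30: swap with position 0, array becomes [9, 18, 14, 22, 20, 20, 30]
arr[1]=18 <= 30: swap with position 1, array becomes [9, 18, 14, 22, 20, 20, 30]
arr[2]=14 <= 30: swap with position 2, array becomes [9, 18, 14, 22, 20, 20, 30]
arr[3]=22 <= 30: swap with position 3, array becomes [9, 18, 14, 22, 20, 20, 30]
arr[4]=20 <= 30: swap with position 4, array becomes [9, 18, 14, 22, 20, 20, 30]
arr[5]=20 <= 30: swap with position 5, array becomes [9, 18, 14, 22, 20, 20, 30]

Place pivot at position 6: [9, 18, 14, 22, 20, 20, 30]
Pivot position: 6

After partitioning with pivot 30, the array becomes [9, 18, 14, 22, 20, 20, 30]. The pivot is placed at index 6. All elements to the left of the pivot are <= 30, and all elements to the right are > 30.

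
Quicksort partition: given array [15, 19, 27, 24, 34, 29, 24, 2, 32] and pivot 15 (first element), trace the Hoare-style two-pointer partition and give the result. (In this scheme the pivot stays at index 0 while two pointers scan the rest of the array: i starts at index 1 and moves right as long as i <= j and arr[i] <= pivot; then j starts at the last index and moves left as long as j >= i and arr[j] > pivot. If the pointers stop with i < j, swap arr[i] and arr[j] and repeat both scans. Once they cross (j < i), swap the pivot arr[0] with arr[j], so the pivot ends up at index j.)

Hoare-style two-pointer partition with pivot = 15:

Initial array: [15, 19, 27, 24, 34, 29, 24, 2, 32]

Pointers start at i = 1, j = 8.
i stops at index 1 (arr[1]=19 > 15), j stops at index 7 (arr[7]=2 <= 15): swap arr[1] and arr[7], array becomes [15, 2, 27, 24, 34, 29, 24, 19, 32]
i ends at 2, j ends at 1: the pointers have crossed (j < i), so scanning stops.

Swap pivot arr[0] with arr[1] to place pivot at position 1: [2, 15, 27, 24, 34, 29, 24, 19, 32]
Pivot position: 1

After partitioning with pivot 15, the array becomes [2, 15, 27, 24, 34, 29, 24, 19, 32]. The pivot is placed at index 1. All elements to the left of the pivot are <= 15, and all elements to the right are > 15.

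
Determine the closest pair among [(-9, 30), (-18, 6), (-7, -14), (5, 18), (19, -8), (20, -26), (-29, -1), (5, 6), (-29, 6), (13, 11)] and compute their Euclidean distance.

Computing all pairwise distances among 10 points:

d((-9, 30), (-18, 6)) = 25.632
d((-9, 30), (-7, -14)) = 44.0454
d((-9, 30), (5, 18)) = 18.4391
d((-9, 30), (19, -8)) = 47.2017
d((-9, 30), (20, -26)) = 63.0635
d((-9, 30), (-29, -1)) = 36.8917
d((-9, 30), (5, 6)) = 27.7849
d((-9, 30), (-29, 6)) = 31.241
d((-9, 30), (13, 11)) = 29.0689
d((-18, 6), (-7, -14)) = 22.8254
d((-18, 6), (5, 18)) = 25.9422
d((-18, 6), (19, -8)) = 39.5601
d((-18, 6), (20, -26)) = 49.679
d((-18, 6), (-29, -1)) = 13.0384
d((-18, 6), (5, 6)) = 23.0
d((-18, 6), (-29, 6)) = 11.0
d((-18, 6), (13, 11)) = 31.4006
d((-7, -14), (5, 18)) = 34.176
d((-7, -14), (19, -8)) = 26.6833
d((-7, -14), (20, -26)) = 29.5466
d((-7, -14), (-29, -1)) = 25.5539
d((-7, -14), (5, 6)) = 23.3238
d((-7, -14), (-29, 6)) = 29.7321
d((-7, -14), (13, 11)) = 32.0156
d((5, 18), (19, -8)) = 29.5296
d((5, 18), (20, -26)) = 46.4866
d((5, 18), (-29, -1)) = 38.9487
d((5, 18), (5, 6)) = 12.0
d((5, 18), (-29, 6)) = 36.0555
d((5, 18), (13, 11)) = 10.6301
d((19, -8), (20, -26)) = 18.0278
d((19, -8), (-29, -1)) = 48.5077
d((19, -8), (5, 6)) = 19.799
d((19, -8), (-29, 6)) = 50.0
d((19, -8), (13, 11)) = 19.9249
d((20, -26), (-29, -1)) = 55.0091
d((20, -26), (5, 6)) = 35.3412
d((20, -26), (-29, 6)) = 58.5235
d((20, -26), (13, 11)) = 37.6563
d((-29, -1), (5, 6)) = 34.7131
d((-29, -1), (-29, 6)) = 7.0 <-- minimum
d((-29, -1), (13, 11)) = 43.6807
d((5, 6), (-29, 6)) = 34.0
d((5, 6), (13, 11)) = 9.434
d((-29, 6), (13, 11)) = 42.2966

Closest pair: (-29, -1) and (-29, 6) with distance 7.0

The closest pair is (-29, -1) and (-29, 6) with Euclidean distance 7.0. For 10 points, brute-force pairwise comparison is shown above. For large n, the divide-and-conquer algorithm (sort by x, recurse on halves, check the dividing strip) achieves O(n log n).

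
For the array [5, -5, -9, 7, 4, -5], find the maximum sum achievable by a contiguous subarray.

Using Kadane's algorithm on [5, -5, -9, 7, 4, -5]:

Scanning through the array:
Position 1 (value -5): max_ending_here = 0, max_so_far = 5
Position 2 (value -9): max_ending_here = -9, max_so_far = 5
Position 3 (value 7): max_ending_here = 7, max_so_far = 7
Position 4 (value 4): max_ending_here = 11, max_so_far = 11
Position 5 (value -5): max_ending_here = 6, max_so_far = 11

Maximum subarray: [7, 4]
Maximum sum: 11

The maximum subarray is [7, 4] with sum 11. This subarray runs from index 3 to index 4.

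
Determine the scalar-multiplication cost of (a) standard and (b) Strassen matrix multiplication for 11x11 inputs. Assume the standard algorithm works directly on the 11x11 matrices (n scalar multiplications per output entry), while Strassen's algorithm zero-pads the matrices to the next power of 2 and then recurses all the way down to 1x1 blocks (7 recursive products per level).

Matrix multiplication for 11x11 matrices:

Strassen's algorithm requires power-of-2 dimensions. Pad 11x11 to 16x16 (next power of 2).

Standard algorithm: 11^3 = 1331 multiplications
Strassen's algorithm: 7^(log2(16)) = 7^4 = 2401 multiplications
Difference: 1331 - 2401 = -1070 (Strassen uses MORE here due to padding overhead — for small or just-over-power-of-2 n, padding can outweigh the per-level savings)

Standard: 1331 multiplications (11^3). Strassen: 2401 multiplications (7^4, after padding to 16x16). Strassen reduces 8 recursive multiplications to 7 at each level.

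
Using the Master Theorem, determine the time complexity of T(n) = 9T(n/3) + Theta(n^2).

Master Theorem for T(n) = 9T(n/3) + O(n^2):

a = 9, b = 3, c = 2
log_b(a) = log_3(9) = 2.0000

Case 2: c = 2 = log_3(9) = 2.0000
T(n) = O(n^2 log n) = O(n^2 log n)

For T(n) = 9T(n/3) + O(n^2): log_3(9) = 2.0000. This is Case 2 of the Master Theorem (c = log_b(a), equal work at all levels), giving O(n^2 log n).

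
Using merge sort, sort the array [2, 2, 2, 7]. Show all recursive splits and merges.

Merge sort trace:

Split: [2, 2, 2, 7] -> [2, 2] and [2, 7]
  Split: [2, 2] -> [2] and [2]
  Merge: [2] + [2] -> [2, 2]
  Split: [2, 7] -> [2] and [7]
  Merge: [2] + [7] -> [2, 7]
Merge: [2, 2] + [2, 7] -> [2, 2, 2, 7]

Final sorted array: [2, 2, 2, 7]

The merge sort proceeds by recursively splitting the array and merging sorted halves.
After all merges, the sorted array is [2, 2, 2, 7].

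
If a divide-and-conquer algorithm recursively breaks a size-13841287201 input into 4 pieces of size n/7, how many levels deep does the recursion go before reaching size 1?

For divide and conquer with division factor 7:

Problem sizes at each level:
Level 0: 13841287201
Level 1: 1977326743
Level 2: 282475249
Level 3: 40353607
Level 4: 5764801
Level 5: 823543
Level 6: 117649
Level 7: 16807
Level 8: 2401
Level 9: 343
Level 10: 49
Level 11: 7
Level 12: 1

The root is level 0 and the size-1 base case is level 12 (the tree spans levels 0 through 12, i.e. 13 levels counting the root), so the depth is the number of divisions: log_7(13841287201) = 12

The recursion tree depth is log_7(13841287201) = 12. At each level, the problem size is divided by 7, so it takes 12 divisions to reduce to a base case of size 1. The algorithm makes 4 recursive calls at each level.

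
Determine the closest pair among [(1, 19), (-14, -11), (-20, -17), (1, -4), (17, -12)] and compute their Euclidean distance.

Computing all pairwise distances among 5 points:

d((1, 19), (-14, -11)) = 33.541
d((1, 19), (-20, -17)) = 41.6773
d((1, 19), (1, -4)) = 23.0
d((1, 19), (17, -12)) = 34.8855
d((-14, -11), (-20, -17)) = 8.4853 <-- minimum
d((-14, -11), (1, -4)) = 16.5529
d((-14, -11), (17, -12)) = 31.0161
d((-20, -17), (1, -4)) = 24.6982
d((-20, -17), (17, -12)) = 37.3363
d((1, -4), (17, -12)) = 17.8885

Closest pair: (-14, -11) and (-20, -17) with distance 8.4853

The closest pair is (-14, -11) and (-20, -17) with Euclidean distance 8.4853. For 5 points, brute-force pairwise comparison is shown above. For large n, the divide-and-conquer algorithm (sort by x, recurse on halves, check the dividing strip) achieves O(n log n).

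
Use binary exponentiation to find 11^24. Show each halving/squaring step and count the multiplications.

Computing 11^24 by squaring (build up from 11^1; each line after the first costs one multiplication):

11^1 = 11
11^2 = (11^1)^2 = 11^2 = 121
11^3 = 11 * 11^2 = 11 * 121 = 1331
11^6 = (11^3)^2 = 1331^2 = 1771561
11^12 = (11^6)^2 = 1771561^2 = 3138428376721
11^24 = (11^12)^2 = 3138428376721^2 = 9849732675807611094711841

Result: 9849732675807611094711841
Multiplications needed: 5 (5 lines after 11^1)

11^24 = 9849732675807611094711841. Using exponentiation by squaring, this requires 5 multiplications. The key idea: if the exponent is even, square the half-power; if odd, multiply by the base once.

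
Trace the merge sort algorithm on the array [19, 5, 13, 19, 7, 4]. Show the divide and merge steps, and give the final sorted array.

Merge sort trace:

Split: [19, 5, 13, 19, 7, 4] -> [19, 5, 13] and [19, 7, 4]
  Split: [19, 5, 13] -> [19] and [5, 13]
    Split: [5, 13] -> [5] and [13]
    Merge: [5] + [13] -> [5, 13]
  Merge: [19] + [5, 13] -> [5, 13, 19]
  Split: [19, 7, 4] -> [19] and [7, 4]
    Split: [7, 4] -> [7] and [4]
    Merge: [7] + [4] -> [4, 7]
  Merge: [19] + [4, 7] -> [4, 7, 19]
Merge: [5, 13, 19] + [4, 7, 19] -> [4, 5, 7, 13, 19, 19]

Final sorted array: [4, 5, 7, 13, 19, 19]

The merge sort proceeds by recursively splitting the array and merging sorted halves.
After all merges, the sorted array is [4, 5, 7, 13, 19, 19].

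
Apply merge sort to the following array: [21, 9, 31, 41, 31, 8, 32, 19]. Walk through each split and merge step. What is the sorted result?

Merge sort trace:

Split: [21, 9, 31, 41, 31, 8, 32, 19] -> [21, 9, 31, 41] and [31, 8, 32, 19]
  Split: [21, 9, 31, 41] -> [21, 9] and [31, 41]
    Split: [21, 9] -> [21] and [9]
    Merge: [21] + [9] -> [9, 21]
    Split: [31, 41] -> [31] and [41]
    Merge: [31] + [41] -> [31, 41]
  Merge: [9, 21] + [31, 41] -> [9, 21, 31, 41]
  Split: [31, 8, 32, 19] -> [31, 8] and [32, 19]
    Split: [31, 8] -> [31] and [8]
    Merge: [31] + [8] -> [8, 31]
    Split: [32, 19] -> [32] and [19]
    Merge: [32] + [19] -> [19, 32]
  Merge: [8, 31] + [19, 32] -> [8, 19, 31, 32]
Merge: [9, 21, 31, 41] + [8, 19, 31, 32] -> [8, 9, 19, 21, 31, 31, 32, 41]

Final sorted array: [8, 9, 19, 21, 31, 31, 32, 41]

The merge sort proceeds by recursively splitting the array and merging sorted halves.
After all merges, the sorted array is [8, 9, 19, 21, 31, 31, 32, 41].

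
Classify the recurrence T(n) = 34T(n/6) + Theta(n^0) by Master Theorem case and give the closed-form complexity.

Master Theorem for T(n) = 34T(n/6) + O(n^0):

a = 34, b = 6, c = 0
log_b(a) = log_6(34) = 1.9681

Case 1: c = 0 < log_6(34) = 1.9681
T(n) = O(n^(log_6 34))

For T(n) = 34T(n/6) + O(n^0): log_6(34) = 1.9681. This is Case 1 of the Master Theorem (c < log_b(a), work dominated by leaves), giving O(n^(log_6 34)).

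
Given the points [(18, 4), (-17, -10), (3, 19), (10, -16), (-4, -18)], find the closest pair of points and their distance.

Computing all pairwise distances among 5 points:

d((18, 4), (-17, -10)) = 37.6962
d((18, 4), (3, 19)) = 21.2132
d((18, 4), (10, -16)) = 21.5407
d((18, 4), (-4, -18)) = 31.1127
d((-17, -10), (3, 19)) = 35.2278
d((-17, -10), (10, -16)) = 27.6586
d((-17, -10), (-4, -18)) = 15.2643
d((3, 19), (10, -16)) = 35.6931
d((3, 19), (-4, -18)) = 37.6563
d((10, -16), (-4, -18)) = 14.1421 <-- minimum

Closest pair: (10, -16) and (-4, -18) with distance 14.1421

The closest pair is (10, -16) and (-4, -18) with Euclidean distance 14.1421. For 5 points, brute-force pairwise comparison is shown above. For large n, the divide-and-conquer algorithm (sort by x, recurse on halves, check the dividing strip) achieves O(n log n).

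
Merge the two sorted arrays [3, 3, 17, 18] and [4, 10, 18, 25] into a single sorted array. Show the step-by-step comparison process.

Merging process:

Compare 3 vs 4: take 3 from left. Merged: [3]
Compare 3 vs 4: take 3 from left. Merged: [3, 3]
Compare 17 vs 4: take 4 from right. Merged: [3, 3, 4]
Compare 17 vs 10: take 10 from right. Merged: [3, 3, 4, 10]
Compare 17 vs 18: take 17 from left. Merged: [3, 3, 4, 10, 17]
Compare 18 vs 18: take 18 from left. Merged: [3, 3, 4, 10, 17, 18]
Append remaining from right: [18, 25]. Merged: [3, 3, 4, 10, 17, 18, 18, 25]

Final merged array: [3, 3, 4, 10, 17, 18, 18, 25]
Total comparisons: 6

The merged array is [3, 3, 4, 10, 17, 18, 18, 25], requiring 6 comparisons. The merge step runs in O(n) time where n is the total number of elements.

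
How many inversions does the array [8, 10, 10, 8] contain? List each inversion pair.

Finding inversions in [8, 10, 10, 8]:

(1, 3): arr[1]=10 > arr[3]=8
(2, 3): arr[2]=10 > arr[3]=8

Total inversions: 2

The array has 2 inversion(s): (1,3), (2,3). Each pair (i,j) satisfies i < j and arr[i] > arr[j].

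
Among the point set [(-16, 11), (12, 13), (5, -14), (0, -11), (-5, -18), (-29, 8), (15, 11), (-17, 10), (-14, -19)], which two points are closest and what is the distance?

Computing all pairwise distances among 9 points:

d((-16, 11), (12, 13)) = 28.0713
d((-16, 11), (5, -14)) = 32.6497
d((-16, 11), (0, -11)) = 27.2029
d((-16, 11), (-5, -18)) = 31.0161
d((-16, 11), (-29, 8)) = 13.3417
d((-16, 11), (15, 11)) = 31.0
d((-16, 11), (-17, 10)) = 1.4142 <-- minimum
d((-16, 11), (-14, -19)) = 30.0666
d((12, 13), (5, -14)) = 27.8927
d((12, 13), (0, -11)) = 26.8328
d((12, 13), (-5, -18)) = 35.3553
d((12, 13), (-29, 8)) = 41.3038
d((12, 13), (15, 11)) = 3.6056
d((12, 13), (-17, 10)) = 29.1548
d((12, 13), (-14, -19)) = 41.2311
d((5, -14), (0, -11)) = 5.831
d((5, -14), (-5, -18)) = 10.7703
d((5, -14), (-29, 8)) = 40.4969
d((5, -14), (15, 11)) = 26.9258
d((5, -14), (-17, 10)) = 32.5576
d((5, -14), (-14, -19)) = 19.6469
d((0, -11), (-5, -18)) = 8.6023
d((0, -11), (-29, 8)) = 34.6699
d((0, -11), (15, 11)) = 26.6271
d((0, -11), (-17, 10)) = 27.0185
d((0, -11), (-14, -19)) = 16.1245
d((-5, -18), (-29, 8)) = 35.3836
d((-5, -18), (15, 11)) = 35.2278
d((-5, -18), (-17, 10)) = 30.4631
d((-5, -18), (-14, -19)) = 9.0554
d((-29, 8), (15, 11)) = 44.1022
d((-29, 8), (-17, 10)) = 12.1655
d((-29, 8), (-14, -19)) = 30.8869
d((15, 11), (-17, 10)) = 32.0156
d((15, 11), (-14, -19)) = 41.7253
d((-17, 10), (-14, -19)) = 29.1548

Closest pair: (-16, 11) and (-17, 10) with distance 1.4142

The closest pair is (-16, 11) and (-17, 10) with Euclidean distance 1.4142. For 9 points, brute-force pairwise comparison is shown above. For large n, the divide-and-conquer algorithm (sort by x, recurse on halves, check the dividing strip) achieves O(n log n).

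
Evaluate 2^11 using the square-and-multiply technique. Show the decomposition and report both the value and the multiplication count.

Computing 2^11 by squaring (build up from 2^1; each line after the first costs one multiplication):

2^1 = 2
2^2 = (2^1)^2 = 2^2 = 4
2^4 = (2^2)^2 = 4^2 = 16
2^5 = 2 * 2^4 = 2 * 16 = 32
2^10 = (2^5)^2 = 32^2 = 1024
2^11 = 2 * 2^10 = 2 * 1024 = 2048

Result: 2048
Multiplications needed: 5 (5 lines after 2^1)

2^11 = 2048. Using exponentiation by squaring, this requires 5 multiplications. The key idea: if the exponent is even, square the half-power; if odd, multiply by the base once.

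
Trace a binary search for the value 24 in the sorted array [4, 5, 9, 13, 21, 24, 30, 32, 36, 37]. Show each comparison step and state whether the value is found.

Binary search for 24 in [4, 5, 9, 13, 21, 24, 30, 32, 36, 37]:

lo=0, hi=9, mid=4, arr[mid]=21 -> 21 < 24, search right half
lo=5, hi=9, mid=7, arr[mid]=32 -> 32 > 24, search left half
lo=5, hi=6, mid=5, arr[mid]=24 -> Found target at index 5!

Binary search finds 24 at index 5 after 3 comparisons. The search repeatedly halves the search space by comparing with the middle element.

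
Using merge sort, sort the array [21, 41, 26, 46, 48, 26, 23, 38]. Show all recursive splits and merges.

Merge sort trace:

Split: [21, 41, 26, 46, 48, 26, 23, 38] -> [21, 41, 26, 46] and [48, 26, 23, 38]
  Split: [21, 41, 26, 46] -> [21, 41] and [26, 46]
    Split: [21, 41] -> [21] and [41]
    Merge: [21] + [41] -> [21, 41]
    Split: [26, 46] -> [26] and [46]
    Merge: [26] + [46] -> [26, 46]
  Merge: [21, 41] + [26, 46] -> [21, 26, 41, 46]
  Split: [48, 26, 23, 38] -> [48, 26] and [23, 38]
    Split: [48, 26] -> [48] and [26]
    Merge: [48] + [26] -> [26, 48]
    Split: [23, 38] -> [23] and [38]
    Merge: [23] + [38] -> [23, 38]
  Merge: [26, 48] + [23, 38] -> [23, 26, 38, 48]
Merge: [21, 26, 41, 46] + [23, 26, 38, 48] -> [21, 23, 26, 26, 38, 41, 46, 48]

Final sorted array: [21, 23, 26, 26, 38, 41, 46, 48]

The merge sort proceeds by recursively splitting the array and merging sorted halves.
After all merges, the sorted array is [21, 23, 26, 26, 38, 41, 46, 48].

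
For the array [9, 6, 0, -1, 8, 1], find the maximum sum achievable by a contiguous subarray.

Using Kadane's algorithm on [9, 6, 0, -1, 8, 1]:

Scanning through the array:
Position 1 (value 6): max_ending_here = 15, max_so_far = 15
Position 2 (value 0): max_ending_here = 15, max_so_far = 15
Position 3 (value -1): max_ending_here = 14, max_so_far = 15
Position 4 (value 8): max_ending_here = 22, max_so_far = 22
Position 5 (value 1): max_ending_here = 23, max_so_far = 23

Maximum subarray: [9, 6, 0, -1, 8, 1]
Maximum sum: 23

The maximum subarray is [9, 6, 0, -1, 8, 1] with sum 23. This subarray runs from index 0 to index 5.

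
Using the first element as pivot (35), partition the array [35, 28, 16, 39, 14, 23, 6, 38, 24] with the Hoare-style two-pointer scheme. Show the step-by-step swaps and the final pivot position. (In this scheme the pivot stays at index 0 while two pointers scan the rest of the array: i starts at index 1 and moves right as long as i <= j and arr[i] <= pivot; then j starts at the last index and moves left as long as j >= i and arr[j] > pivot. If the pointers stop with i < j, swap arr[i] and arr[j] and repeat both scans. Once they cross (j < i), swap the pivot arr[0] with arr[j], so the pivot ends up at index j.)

Hoare-style two-pointer partition with pivot = 35:

Initial array: [35, 28, 16, 39, 14, 23, 6, 38, 24]

Pointers start at i = 1, j = 8.
i stops at index 3 (arr[3]=39 > 35), j stops at index 8 (arr[8]=24 <= 35): swap arr[3] and arr[8], array becomes [35, 28, 16, 24, 14, 23, 6, 38, 39]
i ends at 7, j ends at 6: the pointers have crossed (j < i), so scanning stops.

Swap pivot arr[0] with arr[6] to place pivot at position 6: [6, 28, 16, 24, 14, 23, 35, 38, 39]
Pivot position: 6

After partitioning with pivot 35, the array becomes [6, 28, 16, 24, 14, 23, 35, 38, 39]. The pivot is placed at index 6. All elements to the left of the pivot are <= 35, and all elements to the right are > 35.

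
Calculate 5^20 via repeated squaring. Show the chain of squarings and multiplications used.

Computing 5^20 by squaring (build up from 5^1; each line after the first costs one multiplication):

5^1 = 5
5^2 = (5^1)^2 = 5^2 = 25
5^4 = (5^2)^2 = 25^2 = 625
5^5 = 5 * 5^4 = 5 * 625 = 3125
5^10 = (5^5)^2 = 3125^2 = 9765625
5^20 = (5^10)^2 = 9765625^2 = 95367431640625

Result: 95367431640625
Multiplications needed: 5 (5 lines after 5^1)

5^20 = 95367431640625. Using exponentiation by squaring, this requires 5 multiplications. The key idea: if the exponent is even, square the half-power; if odd, multiply by the base once.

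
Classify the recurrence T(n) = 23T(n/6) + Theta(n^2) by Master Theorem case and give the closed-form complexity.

Master Theorem for T(n) = 23T(n/6) + O(n^2):

a = 23, b = 6, c = 2
log_b(a) = log_6(23) = 1.7500

Case 3: c = 2 > log_6(23) = 1.7500
T(n) = O(n^2) = O(n^2)

For T(n) = 23T(n/6) + O(n^2): log_6(23) = 1.7500. This is Case 3 of the Master Theorem (c > log_b(a), work dominated by root), giving O(n^2).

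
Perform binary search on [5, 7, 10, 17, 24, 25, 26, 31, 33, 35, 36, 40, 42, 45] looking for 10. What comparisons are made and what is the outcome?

Binary search for 10 in [5, 7, 10, 17, 24, 25, 26, 31, 33, 35, 36, 40, 42, 45]:

lo=0, hi=13, mid=6, arr[mid]=26 -> 26 > 10, search left half
lo=0, hi=5, mid=2, arr[mid]=10 -> Found target at index 2!

Binary search finds 10 at index 2 after 2 comparisons. The search repeatedly halves the search space by comparing with the middle element.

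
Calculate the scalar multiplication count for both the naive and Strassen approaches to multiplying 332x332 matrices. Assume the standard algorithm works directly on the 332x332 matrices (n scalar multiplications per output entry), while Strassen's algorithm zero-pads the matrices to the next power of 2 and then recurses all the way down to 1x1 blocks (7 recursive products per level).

Matrix multiplication for 332x332 matrices:

Strassen's algorithm requires power-of-2 dimensions. Pad 332x332 to 512x512 (next power of 2).

Standard algorithm: 332^3 = 36594368 multiplications
Strassen's algorithm: 7^(log2(512)) = 7^9 = 40353607 multiplications
Difference: 36594368 - 40353607 = -3759239 (Strassen uses MORE here due to padding overhead — for small or just-over-power-of-2 n, padding can outweigh the per-level savings)

Standard: 36594368 multiplications (332^3). Strassen: 40353607 multiplications (7^9, after padding to 512x512). Strassen reduces 8 recursive multiplications to 7 at each level.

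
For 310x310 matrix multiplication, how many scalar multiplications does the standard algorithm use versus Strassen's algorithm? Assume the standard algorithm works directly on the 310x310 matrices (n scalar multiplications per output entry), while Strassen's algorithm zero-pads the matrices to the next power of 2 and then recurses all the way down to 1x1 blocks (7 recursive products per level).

Matrix multiplication for 310x310 matrices:

Strassen's algorithm requires power-of-2 dimensions. Pad 310x310 to 512x512 (next power of 2).

Standard algorithm: 310^3 = 29791000 multiplications
Strassen's algorithm: 7^(log2(512)) = 7^9 = 40353607 multiplications
Difference: 29791000 - 40353607 = -10562607 (Strassen uses MORE here due to padding overhead — for small or just-over-power-of-2 n, padding can outweigh the per-level savings)

Standard: 29791000 multiplications (310^3). Strassen: 40353607 multiplications (7^9, after padding to 512x512). Strassen reduces 8 recursive multiplications to 7 at each level.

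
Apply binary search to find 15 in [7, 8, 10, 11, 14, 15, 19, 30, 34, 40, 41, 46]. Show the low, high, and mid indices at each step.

Binary search for 15 in [7, 8, 10, 11, 14, 15, 19, 30, 34, 40, 41, 46]:

lo=0, hi=11, mid=5, arr[mid]=15 -> Found target at index 5!

Binary search finds 15 at index 5 after 1 comparisons. The search repeatedly halves the search space by comparing with the middle element.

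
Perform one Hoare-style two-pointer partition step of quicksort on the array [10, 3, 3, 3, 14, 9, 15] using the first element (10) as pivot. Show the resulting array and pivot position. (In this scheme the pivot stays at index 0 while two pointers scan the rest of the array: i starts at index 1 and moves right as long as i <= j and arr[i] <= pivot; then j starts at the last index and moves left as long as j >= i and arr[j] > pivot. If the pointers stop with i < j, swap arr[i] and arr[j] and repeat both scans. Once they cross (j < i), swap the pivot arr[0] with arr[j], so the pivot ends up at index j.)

Hoare-style two-pointer partition with pivot = 10:

Initial array: [10, 3, 3, 3, 14, 9, 15]

Pointers start at i = 1, j = 6.
i stops at index 4 (arr[4]=14 > 10), j stops at index 5 (arr[5]=9 <= 10): swap arr[4] and arr[5], array becomes [10, 3, 3, 3, 9, 14, 15]
i ends at 5, j ends at 4: the pointers have crossed (j < i), so scanning stops.

Swap pivot arr[0] with arr[4] to place pivot at position 4: [9, 3, 3, 3, 10, 14, 15]
Pivot position: 4

After partitioning with pivot 10, the array becomes [9, 3, 3, 3, 10, 14, 15]. The pivot is placed at index 4. All elements to the left of the pivot are <= 10, and all elements to the right are > 10.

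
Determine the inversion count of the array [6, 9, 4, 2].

Finding inversions in [6, 9, 4, 2]:

(0, 2): arr[0]=6 > arr[2]=4
(0, 3): arr[0]=6 > arr[3]=2
(1, 2): arr[1]=9 > arr[2]=4
(1, 3): arr[1]=9 > arr[3]=2
(2, 3): arr[2]=4 > arr[3]=2

Total inversions: 5

The array has 5 inversion(s): (0,2), (0,3), (1,2), (1,3), (2,3). Each pair (i,j) satisfies i < j and arr[i] > arr[j].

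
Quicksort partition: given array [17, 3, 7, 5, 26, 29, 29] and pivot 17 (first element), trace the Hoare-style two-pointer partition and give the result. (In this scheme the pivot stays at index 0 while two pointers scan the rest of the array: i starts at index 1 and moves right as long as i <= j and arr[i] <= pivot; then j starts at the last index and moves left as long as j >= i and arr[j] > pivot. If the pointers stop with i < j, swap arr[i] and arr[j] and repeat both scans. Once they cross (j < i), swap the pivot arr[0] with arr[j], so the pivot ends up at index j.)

Hoare-style two-pointer partition with pivot = 17:

Initial array: [17, 3, 7, 5, 26, 29, 29]

Pointers start at i = 1, j = 6.
i ends at 4, j ends at 3: the pointers have crossed (j < i), so scanning stops.

Swap pivot arr[0] with arr[3] to place pivot at position 3: [5, 3, 7, 17, 26, 29, 29]
Pivot position: 3

After partitioning with pivot 17, the array becomes [5, 3, 7, 17, 26, 29, 29]. The pivot is placed at index 3. All elements to the left of the pivot are <= 17, and all elements to the right are > 17.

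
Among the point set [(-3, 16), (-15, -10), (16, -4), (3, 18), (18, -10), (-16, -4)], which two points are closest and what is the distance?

Computing all pairwise distances among 6 points:

d((-3, 16), (-15, -10)) = 28.6356
d((-3, 16), (16, -4)) = 27.5862
d((-3, 16), (3, 18)) = 6.3246
d((-3, 16), (18, -10)) = 33.4215
d((-3, 16), (-16, -4)) = 23.8537
d((-15, -10), (16, -4)) = 31.5753
d((-15, -10), (3, 18)) = 33.2866
d((-15, -10), (18, -10)) = 33.0
d((-15, -10), (-16, -4)) = 6.0828 <-- minimum
d((16, -4), (3, 18)) = 25.5539
d((16, -4), (18, -10)) = 6.3246
d((16, -4), (-16, -4)) = 32.0
d((3, 18), (18, -10)) = 31.7648
d((3, 18), (-16, -4)) = 29.0689
d((18, -10), (-16, -4)) = 34.5254

Closest pair: (-15, -10) and (-16, -4) with distance 6.0828

The closest pair is (-15, -10) and (-16, -4) with Euclidean distance 6.0828. For 6 points, brute-force pairwise comparison is shown above. For large n, the divide-and-conquer algorithm (sort by x, recurse on halves, check the dividing strip) achieves O(n log n).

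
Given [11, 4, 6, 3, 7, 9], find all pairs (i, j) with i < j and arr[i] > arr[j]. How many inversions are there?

Finding inversions in [11, 4, 6, 3, 7, 9]:

(0, 1): arr[0]=11 > arr[1]=4
(0, 2): arr[0]=11 > arr[2]=6
(0, 3): arr[0]=11 > arr[3]=3
(0, 4): arr[0]=11 > arr[4]=7
(0, 5): arr[0]=11 > arr[5]=9
(1, 3): arr[1]=4 > arr[3]=3
(2, 3): arr[2]=6 > arr[3]=3

Total inversions: 7

The array has 7 inversion(s): (0,1), (0,2), (0,3), (0,4), (0,5), (1,3), (2,3). Each pair (i,j) satisfies i < j and arr[i] > arr[j].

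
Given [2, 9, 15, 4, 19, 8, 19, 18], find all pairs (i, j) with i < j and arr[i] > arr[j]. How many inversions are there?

Finding inversions in [2, 9, 15, 4, 19, 8, 19, 18]:

(1, 3): arr[1]=9 > arr[3]=4
(1, 5): arr[1]=9 > arr[5]=8
(2, 3): arr[2]=15 > arr[3]=4
(2, 5): arr[2]=15 > arr[5]=8
(4, 5): arr[4]=19 > arr[5]=8
(4, 7): arr[4]=19 > arr[7]=18
(6, 7): arr[6]=19 > arr[7]=18

Total inversions: 7

The array has 7 inversion(s): (1,3), (1,5), (2,3), (2,5), (4,5), (4,7), (6,7). Each pair (i,j) satisfies i < j and arr[i] > arr[j].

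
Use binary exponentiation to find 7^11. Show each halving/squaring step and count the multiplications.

Computing 7^11 by squaring (build up from 7^1; each line after the first costs one multiplication):

7^1 = 7
7^2 = (7^1)^2 = 7^2 = 49
7^4 = (7^2)^2 = 49^2 = 2401
7^5 = 7 * 7^4 = 7 * 2401 = 16807
7^10 = (7^5)^2 = 16807^2 = 282475249
7^11 = 7 * 7^10 = 7 * 282475249 = 1977326743

Result: 1977326743
Multiplications needed: 5 (5 lines after 7^1)

7^11 = 1977326743. Using exponentiation by squaring, this requires 5 multiplications. The key idea: if the exponent is even, square the half-power; if odd, multiply by the base once.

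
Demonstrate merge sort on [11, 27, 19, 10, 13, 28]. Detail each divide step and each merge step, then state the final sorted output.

Merge sort trace:

Split: [11, 27, 19, 10, 13, 28] -> [11, 27, 19] and [10, 13, 28]
  Split: [11, 27, 19] -> [11] and [27, 19]
    Split: [27, 19] -> [27] and [19]
    Merge: [27] + [19] -> [19, 27]
  Merge: [11] + [19, 27] -> [11, 19, 27]
  Split: [10, 13, 28] -> [10] and [13, 28]
    Split: [13, 28] -> [13] and [28]
    Merge: [13] + [28] -> [13, 28]
  Merge: [10] + [13, 28] -> [10, 13, 28]
Merge: [11, 19, 27] + [10, 13, 28] -> [10, 11, 13, 19, 27, 28]

Final sorted array: [10, 11, 13, 19, 27, 28]

The merge sort proceeds by recursively splitting the array and merging sorted halves.
After all merges, the sorted array is [10, 11, 13, 19, 27, 28].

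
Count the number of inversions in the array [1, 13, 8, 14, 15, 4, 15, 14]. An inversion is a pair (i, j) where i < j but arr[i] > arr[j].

Finding inversions in [1, 13, 8, 14, 15, 4, 15, 14]:

(1, 2): arr[1]=13 > arr[2]=8
(1, 5): arr[1]=13 > arr[5]=4
(2, 5): arr[2]=8 > arr[5]=4
(3, 5): arr[3]=14 > arr[5]=4
(4, 5): arr[4]=15 > arr[5]=4
(4, 7): arr[4]=15 > arr[7]=14
(6, 7): arr[6]=15 > arr[7]=14

Total inversions: 7

The array has 7 inversion(s): (1,2), (1,5), (2,5), (3,5), (4,5), (4,7), (6,7). Each pair (i,j) satisfies i < j and arr[i] > arr[j].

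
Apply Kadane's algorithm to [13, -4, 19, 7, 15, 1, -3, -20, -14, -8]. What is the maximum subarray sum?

Using Kadane's algorithm on [13, -4, 19, 7, 15, 1, -3, -20, -14, -8]:

Scanning through the array:
Position 1 (value -4): max_ending_here = 9, max_so_far = 13
Position 2 (value 19): max_ending_here = 28, max_so_far = 28
Position 3 (value 7): max_ending_here = 35, max_so_far = 35
Position 4 (value 15): max_ending_here = 50, max_so_far = 50
Position 5 (value 1): max_ending_here = 51, max_so_far = 51
Position 6 (value -3): max_ending_here = 48, max_so_far = 51
Position 7 (value -20): max_ending_here = 28, max_so_far = 51
Position 8 (value -14): max_ending_here = 14, max_so_far = 51
Position 9 (value -8): max_ending_here = 6, max_so_far = 51

Maximum subarray: [13, -4, 19, 7, 15, 1]
Maximum sum: 51

The maximum subarray is [13, -4, 19, 7, 15, 1] with sum 51. This subarray runs from index 0 to index 5.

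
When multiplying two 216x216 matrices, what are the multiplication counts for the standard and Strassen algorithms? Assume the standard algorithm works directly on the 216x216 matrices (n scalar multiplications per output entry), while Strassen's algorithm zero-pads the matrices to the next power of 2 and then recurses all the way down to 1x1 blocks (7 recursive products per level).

Matrix multiplication for 216x216 matrices:

Strassen's algorithm requires power-of-2 dimensions. Pad 216x216 to 256x256 (next power of 2).

Standard algorithm: 216^3 = 10077696 multiplications
Strassen's algorithm: 7^(log2(256)) = 7^8 = 5764801 multiplications
Savings: 10077696 - 5764801 = 4312895 multiplications

Standard: 10077696 multiplications (216^3). Strassen: 5764801 multiplications (7^8, after padding to 256x256). Strassen reduces 8 recursive multiplications to 7 at each level.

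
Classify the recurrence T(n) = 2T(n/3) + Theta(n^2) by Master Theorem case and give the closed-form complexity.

Master Theorem for T(n) = 2T(n/3) + O(n^2):

a = 2, b = 3, c = 2
log_b(a) = log_3(2) = 0.6309

Case 3: c = 2 > log_3(2) = 0.6309
T(n) = O(n^2) = O(n^2)

For T(n) = 2T(n/3) + O(n^2): log_3(2) = 0.6309. This is Case 3 of the Master Theorem (c > log_b(a), work dominated by root), giving O(n^2).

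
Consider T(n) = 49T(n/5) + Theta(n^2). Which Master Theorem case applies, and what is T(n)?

Master Theorem for T(n) = 49T(n/5) + O(n^2):

a = 49, b = 5, c = 2
log_b(a) = log_5(49) = 2.4181

Case 1: c = 2 < log_5(49) = 2.4181
T(n) = O(n^(log_5 49))

For T(n) = 49T(n/5) + O(n^2): log_5(49) = 2.4181. This is Case 1 of the Master Theorem (c < log_b(a), work dominated by leaves), giving O(n^(log_5 49)).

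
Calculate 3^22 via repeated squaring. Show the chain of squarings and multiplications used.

Computing 3^22 by squaring (build up from 3^1; each line after the first costs one multiplication):

3^1 = 3
3^2 = (3^1)^2 = 3^2 = 9
3^4 = (3^2)^2 = 9^2 = 81
3^5 = 3 * 3^4 = 3 * 81 = 243
3^10 = (3^5)^2 = 243^2 = 59049
3^11 = 3 * 3^10 = 3 * 59049 = 177147
3^22 = (3^11)^2 = 177147^2 = 31381059609

Result: 31381059609
Multiplications needed: 6 (6 lines after 3^1)

3^22 = 31381059609. Using exponentiation by squaring, this requires 6 multiplications. The key idea: if the exponent is even, square the half-power; if odd, multiply by the base once.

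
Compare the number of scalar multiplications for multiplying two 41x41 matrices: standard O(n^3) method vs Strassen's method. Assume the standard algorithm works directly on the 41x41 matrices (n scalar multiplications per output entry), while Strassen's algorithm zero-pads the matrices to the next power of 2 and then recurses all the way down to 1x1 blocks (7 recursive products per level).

Matrix multiplication for 41x41 matrices:

Strassen's algorithm requires power-of-2 dimensions. Pad 41x41 to 64x64 (next power of 2).

Standard algorithm: 41^3 = 68921 multiplications
Strassen's algorithm: 7^(log2(64)) = 7^6 = 117649 multiplications
Difference: 68921 - 117649 = -48728 (Strassen uses MORE here due to padding overhead — for small or just-over-power-of-2 n, padding can outweigh the per-level savings)

Standard: 68921 multiplications (41^3). Strassen: 117649 multiplications (7^6, after padding to 64x64). Strassen reduces 8 recursive multiplications to 7 at each level.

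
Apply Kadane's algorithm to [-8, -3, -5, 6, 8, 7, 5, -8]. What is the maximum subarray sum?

Using Kadane's algorithm on [-8, -3, -5, 6, 8, 7, 5, -8]:

Scanning through the array:
Position 1 (value -3): max_ending_here = -3, max_so_far = -3
Position 2 (value -5): max_ending_here = -5, max_so_far = -3
Position 3 (value 6): max_ending_here = 6, max_so_far = 6
Position 4 (value 8): max_ending_here = 14, max_so_far = 14
Position 5 (value 7): max_ending_here = 21, max_so_far = 21
Position 6 (value 5): max_ending_here = 26, max_so_far = 26
Position 7 (value -8): max_ending_here = 18, max_so_far = 26

Maximum subarray: [6, 8, 7, 5]
Maximum sum: 26

The maximum subarray is [6, 8, 7, 5] with sum 26. This subarray runs from index 3 to index 6.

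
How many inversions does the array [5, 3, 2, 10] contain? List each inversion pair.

Finding inversions in [5, 3, 2, 10]:

(0, 1): arr[0]=5 > arr[1]=3
(0, 2): arr[0]=5 > arr[2]=2
(1, 2): arr[1]=3 > arr[2]=2

Total inversions: 3

The array has 3 inversion(s): (0,1), (0,2), (1,2). Each pair (i,j) satisfies i < j and arr[i] > arr[j].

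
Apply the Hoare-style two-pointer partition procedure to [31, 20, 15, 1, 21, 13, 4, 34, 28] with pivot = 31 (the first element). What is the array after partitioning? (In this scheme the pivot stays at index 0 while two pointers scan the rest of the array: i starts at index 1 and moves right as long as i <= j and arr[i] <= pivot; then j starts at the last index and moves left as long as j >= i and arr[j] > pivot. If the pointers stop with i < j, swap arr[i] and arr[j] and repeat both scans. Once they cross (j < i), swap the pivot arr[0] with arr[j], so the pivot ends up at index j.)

Hoare-style two-pointer partition with pivot = 31:

Initial array: [31, 20, 15, 1, 21, 13, 4, 34, 28]

Pointers start at i = 1, j = 8.
i stops at index 7 (arr[7]=34 > 31), j stops at index 8 (arr[8]=28 <= 31): swap arr[7] and arr[8], array becomes [31, 20, 15, 1, 21, 13, 4, 28, 34]
i ends at 8, j ends at 7: the pointers have crossed (j < i), so scanning stops.

Swap pivot arr[0] with arr[7] to place pivot at position 7: [28, 20, 15, 1, 21, 13, 4, 31, 34]
Pivot position: 7

After partitioning with pivot 31, the array becomes [28, 20, 15, 1, 21, 13, 4, 31, 34]. The pivot is placed at index 7. All elements to the left of the pivot are <= 31, and all elements to the right are > 31.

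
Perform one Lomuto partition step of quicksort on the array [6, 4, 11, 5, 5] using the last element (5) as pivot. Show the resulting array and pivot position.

Lomuto partition with pivot = 5:

Initial array: [6, 4, 11, 5, 5]

arr[0]=6 > 5: no swap
arr[1]=4 <= 5: swap with position 0, array becomes [4, 6, 11, 5, 5]
arr[2]=11 > 5: no swap
arr[3]=5 <= 5: swap with position 1, array becomes [4, 5, 11, 6, 5]

Place pivot at position 2: [4, 5, 5, 6, 11]
Pivot position: 2

After partitioning with pivot 5, the array becomes [4, 5, 5, 6, 11]. The pivot is placed at index 2. All elements to the left of the pivot are <= 5, and all elements to the right are > 5.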